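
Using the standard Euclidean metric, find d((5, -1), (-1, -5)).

√(Σ(x_i - y_i)²) = √((5 - (-1))² + (-1 - (-5))²)
= √(6² + 4²) = √(36 + 16) = √52 ≈ 7.2111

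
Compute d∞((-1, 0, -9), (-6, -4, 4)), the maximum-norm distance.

max(|x_i - y_i|) = max(|-1 - (-6)|, |0 - (-4)|, |-9 - 4|) = max(5, 4, 13) = 13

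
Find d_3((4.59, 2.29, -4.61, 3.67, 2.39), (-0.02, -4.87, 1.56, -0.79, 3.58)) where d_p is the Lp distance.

(Σ|x_i - y_i|^3)^(1/3) = (|4.59 - (-0.02)|^3 + |2.29 - (-4.87)|^3 + |-4.61 - 1.56|^3 + |3.67 - (-0.79)|^3 + |2.39 - 3.58|^3)^(1/3)
= (4.61^3 + 7.16^3 + 6.17^3 + 4.46^3 + 1.19^3)^(1/3) ≈ (97.9722 + 367.0617 + 234.8851 + 88.7165 + 1.6852)^(1/3) = (790.3207)^(1/3) ≈ 9.2456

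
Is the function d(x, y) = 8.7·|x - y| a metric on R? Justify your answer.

Yes. Since |x - y| is a metric on R and 8.7 > 0, the positive scalar multiple 8.7·|x - y| is also a metric: scaling by a positive constant preserves non-negativity, identity (d=0 ⟺ |x-y|=0 ⟺ x=y), symmetry, and the triangle inequality.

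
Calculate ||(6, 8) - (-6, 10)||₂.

√(Σ(x_i - y_i)²) = √((6 - (-6))² + (8 - 10)²)
= √(12² + (-2)²) = √(144 + 4) = √148 ≈ 12.1655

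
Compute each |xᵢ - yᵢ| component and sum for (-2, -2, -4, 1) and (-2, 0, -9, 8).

Σ|x_i - y_i| = |-2 - (-2)| + |-2 - 0| + |-4 - (-9)| + |1 - 8| = 0 + 2 + 5 + 7 = 14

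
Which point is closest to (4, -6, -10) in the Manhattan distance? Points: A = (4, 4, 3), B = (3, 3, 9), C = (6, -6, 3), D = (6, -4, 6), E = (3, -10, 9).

Distances: d(A) = 23, d(B) = 29, d(C) = 15, d(D) = 20, d(E) = 24. Nearest: C = (6, -6, 3) with distance 15.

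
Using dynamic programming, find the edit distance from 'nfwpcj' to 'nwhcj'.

Let D[i][j] be the edit distance between the first i characters of 'nfwpcj' and the first j characters of 'nwhcj', with D[i][0] = i, D[0][j] = j, and D[i][j] = D[i-1][j-1] if the characters match, else 1 + min(D[i-1][j], D[i][j-1], D[i-1][j-1]). Filling the table (rows: prefixes of 'nfwpcj', columns: prefixes of 'nwhcj'):
     ε  n  w  h  c  j
  ε  0  1  2  3  4  5
  n  1  0  1  2  3  4
  f  2  1  1  2  3  4
  w  3  2  1  2  3  4
  p  4  3  2  2  3  4
  c  5  4  3  3  2  3
  j  6  5  4  4  3  2
The bottom-right entry gives D[6][5] = 2, so no sequence of fewer than 2 edits works. Backtracking through the table gives one optimal edit sequence (2 edits):
  nfwpcj → nwpcj (del f @2)
  nwpcj → nwhcj (sub p→h @3)
Edit distance = 2.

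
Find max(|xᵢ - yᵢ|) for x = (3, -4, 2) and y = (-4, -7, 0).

max(|x_i - y_i|) = max(|3 - (-4)|, |-4 - (-7)|, |2 - 0|) = max(7, 3, 2) = 7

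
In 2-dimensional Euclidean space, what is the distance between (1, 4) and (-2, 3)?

√(Σ(x_i - y_i)²) = √((1 - (-2))² + (4 - 3)²)
= √(3² + 1²) = √(9 + 1) = √10 ≈ 3.1623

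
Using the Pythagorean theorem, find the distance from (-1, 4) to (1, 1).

√(Σ(x_i - y_i)²) = √((-1 - 1)² + (4 - 1)²)
= √((-2)² + 3²) = √(4 + 9) = √13 ≈ 3.6056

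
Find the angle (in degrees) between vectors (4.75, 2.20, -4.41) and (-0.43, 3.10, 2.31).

With u = (4.75, 2.20, -4.41), v = (-0.43, 3.10, 2.31):
u·v = 4.75·(-0.43) + 2.2·3.1 + (-4.41)·2.31 = (-2.0425) + 6.82 + (-10.1871) = -5.4096.
|u| = √(4.75² + 2.2² + (-4.41)²) = √(22.5625 + 4.84 + 19.4481) = √46.8506, |v| = √((-0.43)² + 3.1² + 2.31²) = √(0.1849 + 9.61 + 5.3361) = √15.131.
cos θ = (u·v)/(|u||v|) = -5.4096/(√46.8506·√15.131) ≈ -0.203177
θ = arccos(-0.203177) ≈ 101.72°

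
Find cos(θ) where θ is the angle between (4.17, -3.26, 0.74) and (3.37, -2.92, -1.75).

With u = (4.17, -3.26, 0.74), v = (3.37, -2.92, -1.75):
u·v = 4.17·3.37 + (-3.26)·(-2.92) + 0.74·(-1.75) = 14.0529 + 9.5192 + (-1.295) = 22.2771.
|u| = √(4.17² + (-3.26)² + 0.74²) = √(17.3889 + 10.6276 + 0.5476) = √28.5641, |v| = √(3.37² + (-2.92)² + (-1.75)²) = √(11.3569 + 8.5264 + 3.0625) = √22.9458.
cos θ = (u·v)/(|u||v|) = 22.2771/(√28.5641·√22.9458) ≈ 0.8702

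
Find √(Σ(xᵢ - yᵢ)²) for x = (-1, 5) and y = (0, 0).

√(Σ(x_i - y_i)²) = √((-1 - 0)² + (5 - 0)²)
= √((-1)² + 5²) = √(1 + 25) = √26 ≈ 5.099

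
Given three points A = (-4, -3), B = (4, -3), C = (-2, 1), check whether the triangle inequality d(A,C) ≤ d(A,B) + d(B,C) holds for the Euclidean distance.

d(A,B) = √(8² + 0²) = √64 = 8, d(B,C) = √(6² + 4²) = √52 ≈ 7.2111, d(A,C) = √(2² + 4²) = √20 ≈ 4.4721.
d(A,C) ≈ 4.4721 ≤ 8 + 7.2111 = 15.2111. Triangle inequality is satisfied.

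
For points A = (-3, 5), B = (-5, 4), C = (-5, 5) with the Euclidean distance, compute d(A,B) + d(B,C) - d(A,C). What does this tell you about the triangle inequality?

d(A,B) = √(2² + 1²) = √5 ≈ 2.2361, d(B,C) = √(0² + 1²) = √1 = 1, d(A,C) = √(2² + 0²) = √4 = 2.
d(A,B) + d(B,C) - d(A,C) = 2.2361 + 1 - 2 = 3.2361 - 2 = 1.2361 (to 4 decimal places). This is ≥ 0, so the triangle inequality holds for these points.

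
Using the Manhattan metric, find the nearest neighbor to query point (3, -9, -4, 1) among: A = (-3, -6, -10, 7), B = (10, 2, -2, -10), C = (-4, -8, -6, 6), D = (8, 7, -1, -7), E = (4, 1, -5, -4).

Distances: d(A) = 21, d(B) = 31, d(C) = 15, d(D) = 32, d(E) = 17. Nearest: C = (-4, -8, -6, 6) with distance 15.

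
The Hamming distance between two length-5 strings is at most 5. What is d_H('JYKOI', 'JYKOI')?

Differing positions: none. Hamming distance = 0. The maximum possible Hamming distance for length-5 strings is 5, so d_H/5 = 0/5 = 0.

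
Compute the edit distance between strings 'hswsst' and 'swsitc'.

Let D[i][j] be the edit distance between the first i characters of 'hswsst' and the first j characters of 'swsitc', with D[i][0] = i, D[0][j] = j, and D[i][j] = D[i-1][j-1] if the characters match, else 1 + min(D[i-1][j], D[i][j-1], D[i-1][j-1]). Filling the table (rows: prefixes of 'hswsst', columns: prefixes of 'swsitc'):
     ε  s  w  s  i  t  c
  ε  0  1  2  3  4  5  6
  h  1  1  2  3  4  5  6
  s  2  1  2  2  3  4  5
  w  3  2  1  2  3  4  5
  s  4  3  2  1  2  3  4
  s  5  4  3  2  2  3  4
  t  6  5  4  3  3  2  3
The bottom-right entry gives D[6][6] = 3, so no sequence of fewer than 3 edits works. Backtracking through the table gives one optimal edit sequence (3 edits):
  hswsst → swsst (del h @1)
  swsst → swsit (sub s→i @4)
  swsit → swsitc (ins c @6)
Edit distance = 3.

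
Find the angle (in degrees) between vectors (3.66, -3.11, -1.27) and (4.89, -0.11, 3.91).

With u = (3.66, -3.11, -1.27), v = (4.89, -0.11, 3.91):
u·v = 3.66·4.89 + (-3.11)·(-0.11) + (-1.27)·3.91 = 17.8974 + 0.3421 + (-4.9657) = 13.2738.
|u| = √(3.66² + (-3.11)² + (-1.27)²) = √(13.3956 + 9.6721 + 1.6129) = √24.6806, |v| = √(4.89² + (-0.11)² + 3.91²) = √(23.9121 + 0.0121 + 15.2881) = √39.2123.
cos θ = (u·v)/(|u||v|) = 13.2738/(√24.6806·√39.2123) ≈ 0.426684
θ = arccos(0.426684) ≈ 64.74°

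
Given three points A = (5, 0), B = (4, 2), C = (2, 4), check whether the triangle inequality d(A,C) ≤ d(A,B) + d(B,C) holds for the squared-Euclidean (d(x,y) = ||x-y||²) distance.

d(A,B) = 1² + 2² = 5, d(B,C) = 2² + 2² = 8, d(A,C) = 3² + 4² = 25.
d(A,C) = 25 > 5 + 8 = 13. Triangle inequality is VIOLATED. (Squared-Euclidean is not a metric — this is a counterexample.)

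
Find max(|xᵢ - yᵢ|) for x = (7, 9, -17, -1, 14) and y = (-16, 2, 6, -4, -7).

max(|x_i - y_i|) = max(|7 - (-16)|, |9 - 2|, |-17 - 6|, |-1 - (-4)|, |14 - (-7)|) = max(23, 7, 23, 3, 21) = 23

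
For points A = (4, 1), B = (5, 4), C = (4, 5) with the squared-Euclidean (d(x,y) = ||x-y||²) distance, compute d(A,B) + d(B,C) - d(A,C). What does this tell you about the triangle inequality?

d(A,B) = 1² + 3² = 10, d(B,C) = 1² + 1² = 2, d(A,C) = 0² + 4² = 16.
d(A,B) + d(B,C) - d(A,C) = 10 + 2 - 16 = 12 - 16 = -4. This is < 0, so the triangle inequality FAILS for these points (squared-Euclidean is not a metric).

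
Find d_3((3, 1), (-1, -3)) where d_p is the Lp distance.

(Σ|x_i - y_i|^3)^(1/3) = (|3 - (-1)|^3 + |1 - (-3)|^3)^(1/3)
= (4^3 + 4^3)^(1/3) = (64 + 64)^(1/3) = (128)^(1/3) ≈ 5.0397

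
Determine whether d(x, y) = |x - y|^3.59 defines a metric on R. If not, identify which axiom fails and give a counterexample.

No. d(x,y) = |x-y|^3.59 fails the triangle inequality since p = 3.59 > 1. Counterexample: x = -2, y = 0, z = 11. d(x,z) = |-2 - 11|^3.59 = 13^3.59 ≈ 9978.3018, but d(x,y) + d(y,z) = 2^3.59 + 11^3.59 ≈ 12.042 + 5477.7189 = 5489.7609. Since 9978.3018 > 5489.7609, the triangle inequality is violated.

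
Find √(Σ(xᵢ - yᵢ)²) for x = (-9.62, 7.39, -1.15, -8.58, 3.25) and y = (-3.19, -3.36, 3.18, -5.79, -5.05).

√(Σ(x_i - y_i)²) = √((-9.62 - (-3.19))² + (7.39 - (-3.36))² + (-1.15 - 3.18)² + (-8.58 - (-5.79))² + (3.25 - (-5.05))²)
= √((-6.43)² + 10.75² + (-4.33)² + (-2.79)² + 8.3²) = √(41.3449 + 115.5625 + 18.7489 + 7.7841 + 68.89) = √252.3304 ≈ 15.8849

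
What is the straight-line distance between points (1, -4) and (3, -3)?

√(Σ(x_i - y_i)²) = √((1 - 3)² + (-4 - (-3))²)
= √((-2)² + (-1)²) = √(4 + 1) = √5 ≈ 2.2361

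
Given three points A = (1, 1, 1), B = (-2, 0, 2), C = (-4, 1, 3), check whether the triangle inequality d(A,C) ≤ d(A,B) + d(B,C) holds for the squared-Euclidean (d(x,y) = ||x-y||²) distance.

d(A,B) = 3² + 1² + 1² = 11, d(B,C) = 2² + 1² + 1² = 6, d(A,C) = 5² + 0² + 2² = 29.
d(A,C) = 29 > 11 + 6 = 17. Triangle inequality is VIOLATED. (Squared-Euclidean is not a metric — this is a counterexample.)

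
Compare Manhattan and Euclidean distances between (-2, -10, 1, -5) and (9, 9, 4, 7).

L1 = |-2 - 9| + |-10 - 9| + |1 - 4| + |-5 - 7| = 11 + 19 + 3 + 12 = 45
L2 = √(11² + 19² + 3² + 12²) = √635 ≈ 25.1992
L1 ≥ L2 always (equality iff movement is along one axis); L1 > L2 here.
Ratio L1/L2 = 45/√635 ≈ 1.7858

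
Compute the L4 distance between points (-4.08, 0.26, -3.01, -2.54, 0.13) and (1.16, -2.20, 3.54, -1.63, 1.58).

(Σ|x_i - y_i|^4)^(1/4) = (|-4.08 - 1.16|^4 + |0.26 - (-2.2)|^4 + |-3.01 - 3.54|^4 + |-2.54 - (-1.63)|^4 + |0.13 - 1.58|^4)^(1/4)
= (5.24^4 + 2.46^4 + 6.55^4 + 0.91^4 + 1.45^4)^(1/4) ≈ (753.9198 + 36.6219 + 1840.6245 + 0.6857 + 4.4205)^(1/4) = (2636.2724)^(1/4) ≈ 7.1655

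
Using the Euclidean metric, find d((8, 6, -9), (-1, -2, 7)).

√(Σ(x_i - y_i)²) = √((8 - (-1))² + (6 - (-2))² + (-9 - 7)²)
= √(9² + 8² + (-16)²) = √(81 + 64 + 256) = √401 ≈ 20.025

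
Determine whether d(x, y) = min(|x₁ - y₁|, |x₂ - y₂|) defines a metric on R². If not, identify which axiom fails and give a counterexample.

No. d fails identity of indiscernibles: take x = (2, 0) and y = (2, 8). Then d(x,y) = min(|2 - 2|, |0 - 8|) = min(0, 8) = 0, yet x ≠ y.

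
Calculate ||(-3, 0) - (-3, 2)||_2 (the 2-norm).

(Σ|x_i - y_i|^2)^(1/2) = (|-3 - (-3)|^2 + |0 - 2|^2)^(1/2)
= (0^2 + 2^2)^(1/2) = (0 + 4)^(1/2) = (4)^(1/2) = 2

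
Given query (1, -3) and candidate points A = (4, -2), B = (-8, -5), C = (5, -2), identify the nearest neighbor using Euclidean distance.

Distances: d(A) ≈ 3.1623, d(B) ≈ 9.2195, d(C) ≈ 4.1231. Nearest: A = (4, -2) with distance 3.1623.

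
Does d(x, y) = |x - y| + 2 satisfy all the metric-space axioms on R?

No. d fails identity of indiscernibles (specifically d(x,x) = 0): d(2, 2) = |2 - 2| + 2 = 0 + 2 = 2 ≠ 0.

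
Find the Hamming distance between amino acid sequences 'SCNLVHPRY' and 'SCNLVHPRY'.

Differing positions: none. Hamming distance = 0.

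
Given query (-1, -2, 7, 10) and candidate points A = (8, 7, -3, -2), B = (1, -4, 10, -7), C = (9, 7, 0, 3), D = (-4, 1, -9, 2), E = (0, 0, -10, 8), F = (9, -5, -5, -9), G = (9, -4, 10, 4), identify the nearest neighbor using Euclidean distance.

Distances: d(A) ≈ 20.1494, d(B) ≈ 17.4929, d(C) ≈ 16.7033, d(D) ≈ 18.3848, d(E) ≈ 17.2627, d(F) ≈ 24.779, d(G) ≈ 12.2066. Nearest: G = (9, -4, 10, 4) with distance 12.2066.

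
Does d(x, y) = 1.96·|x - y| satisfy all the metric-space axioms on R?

Yes. Since |x - y| is a metric on R and 1.96 > 0, the positive scalar multiple 1.96·|x - y| is also a metric: scaling by a positive constant preserves non-negativity, identity (d=0 ⟺ |x-y|=0 ⟺ x=y), symmetry, and the triangle inequality.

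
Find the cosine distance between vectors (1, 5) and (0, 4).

With u = (1, 5), v = (0, 4):
u·v = 1·0 + 5·4 = 0 + 20 = 20.
|u| = √(1² + 5²) = √26, |v| = √(0² + 4²) = √16, so |u||v| = √(26·16) = √416.
cos θ = (u·v)/(|u||v|) = 20/√416 ≈ 0.9806
Cosine distance = 1 - cos θ ≈ 1 - 0.9806 = 0.0194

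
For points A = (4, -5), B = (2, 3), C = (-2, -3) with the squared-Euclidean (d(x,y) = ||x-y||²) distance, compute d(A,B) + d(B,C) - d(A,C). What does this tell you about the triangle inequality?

d(A,B) = 2² + 8² = 68, d(B,C) = 4² + 6² = 52, d(A,C) = 6² + 2² = 40.
d(A,B) + d(B,C) - d(A,C) = 68 + 52 - 40 = 120 - 40 = 80. This is ≥ 0, so the triangle inequality holds for these points.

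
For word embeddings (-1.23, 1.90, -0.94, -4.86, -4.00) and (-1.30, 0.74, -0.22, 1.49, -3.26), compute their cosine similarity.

With u = (-1.23, 1.90, -0.94, -4.86, -4.00), v = (-1.30, 0.74, -0.22, 1.49, -3.26):
u·v = (-1.23)·(-1.3) + 1.9·0.74 + (-0.94)·(-0.22) + (-4.86)·1.49 + (-4)·(-3.26) = 1.599 + 1.406 + 0.2068 + (-7.2414) + 13.04 = 9.0104.
|u| = √((-1.23)² + 1.9² + (-0.94)² + (-4.86)² + (-4)²) = √(1.5129 + 3.61 + 0.8836 + 23.6196 + 16) = √45.6261, |v| = √((-1.3)² + 0.74² + (-0.22)² + 1.49² + (-3.26)²) = √(1.69 + 0.5476 + 0.0484 + 2.2201 + 10.6276) = √15.1337.
cos θ = (u·v)/(|u||v|) = 9.0104/(√45.6261·√15.1337) ≈ 0.3429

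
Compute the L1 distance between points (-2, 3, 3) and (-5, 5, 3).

Σ|x_i - y_i| = |-2 - (-5)| + |3 - 5| + |3 - 3| = 3 + 2 + 0 = 5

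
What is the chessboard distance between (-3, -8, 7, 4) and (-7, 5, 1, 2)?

max(|x_i - y_i|) = max(|-3 - (-7)|, |-8 - 5|, |7 - 1|, |4 - 2|) = max(4, 13, 6, 2) = 13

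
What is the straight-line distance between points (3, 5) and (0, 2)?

√(Σ(x_i - y_i)²) = √((3 - 0)² + (5 - 2)²)
= √(3² + 3²) = √(9 + 9) = √18 ≈ 4.2426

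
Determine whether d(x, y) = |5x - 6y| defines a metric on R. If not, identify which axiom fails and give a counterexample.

No. d fails symmetry: d(1, 7) = |5·1 - 6·7| = |-37| = 37, but d(7, 1) = |5·7 - 6·1| = |29| = 29. Since 37 ≠ 29, d(x,y) ≠ d(y,x) in general.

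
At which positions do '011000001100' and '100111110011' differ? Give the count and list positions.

Differing positions: 1, 2, 3, 4, 5, 6, 7, 8, 9, 10, 11, 12. Hamming distance = 12.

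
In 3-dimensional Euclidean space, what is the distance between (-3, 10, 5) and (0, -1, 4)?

√(Σ(x_i - y_i)²) = √((-3 - 0)² + (10 - (-1))² + (5 - 4)²)
= √((-3)² + 11² + 1²) = √(9 + 121 + 1) = √131 ≈ 11.4455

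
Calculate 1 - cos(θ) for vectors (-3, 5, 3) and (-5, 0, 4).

With u = (-3, 5, 3), v = (-5, 0, 4):
u·v = (-3)·(-5) + 5·0 + 3·4 = 15 + 0 + 12 = 27.
|u| = √((-3)² + 5² + 3²) = √43, |v| = √((-5)² + 0² + 4²) = √41, so |u||v| = √(43·41) = √1763.
cos θ = (u·v)/(|u||v|) = 27/√1763 ≈ 0.643
Cosine distance = 1 - cos θ ≈ 1 - 0.643 = 0.357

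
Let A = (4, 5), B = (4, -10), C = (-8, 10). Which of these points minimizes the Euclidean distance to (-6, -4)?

Distances: d(A) ≈ 13.4536, d(B) ≈ 11.6619, d(C) ≈ 14.1421. Nearest: B = (4, -10) with distance 11.6619.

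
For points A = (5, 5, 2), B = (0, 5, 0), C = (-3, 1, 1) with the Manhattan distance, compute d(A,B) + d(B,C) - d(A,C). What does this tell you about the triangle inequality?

d(A,B) = 5 + 0 + 2 = 7, d(B,C) = 3 + 4 + 1 = 8, d(A,C) = 8 + 4 + 1 = 13.
d(A,B) + d(B,C) - d(A,C) = 7 + 8 - 13 = 15 - 13 = 2. This is ≥ 0, so the triangle inequality holds for these points.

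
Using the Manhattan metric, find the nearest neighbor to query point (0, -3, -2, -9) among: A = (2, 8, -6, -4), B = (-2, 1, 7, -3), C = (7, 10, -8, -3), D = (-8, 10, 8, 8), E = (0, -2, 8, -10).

Distances: d(A) = 22, d(B) = 21, d(C) = 32, d(D) = 48, d(E) = 12. Nearest: E = (0, -2, 8, -10) with distance 12.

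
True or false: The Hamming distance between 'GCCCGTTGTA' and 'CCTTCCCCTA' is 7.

Differing positions: 1, 3, 4, 5, 6, 7, 8. Hamming distance = 7, so the claim is true.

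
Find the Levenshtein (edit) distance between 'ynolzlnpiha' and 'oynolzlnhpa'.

Let D[i][j] be the edit distance between the first i characters of 'ynolzlnpiha' and the first j characters of 'oynolzlnhpa', with D[i][0] = i, D[0][j] = j, and D[i][j] = D[i-1][j-1] if the characters match, else 1 + min(D[i-1][j], D[i][j-1], D[i-1][j-1]). Filling the table (rows: prefixes of 'ynolzlnpiha', columns: prefixes of 'oynolzlnhpa'):
     ε  o  y  n  o  l  z  l  n  h  p  a
  ε  0  1  2  3  4  5  6  7  8  9 10 11
  y  1  1  1  2  3  4  5  6  7  8  9 10
  n  2  2  2  1  2  3  4  5  6  7  8  9
  o  3  2  3  2  1  2  3  4  5  6  7  8
  l  4  3  3  3  2  1  2  3  4  5  6  7
  z  5  4  4  4  3  2  1  2  3  4  5  6
  l  6  5  5  5  4  3  2  1  2  3  4  5
  n  7  6  6  5  5  4  3  2  1  2  3  4
  p  8  7  7  6  6  5  4  3  2  2  2  3
  i  9  8  8  7  7  6  5  4  3  3  3  3
  h 10  9  9  8  8  7  6  5  4  3  4  4
  a 11 10 10  9  9  8  7  6  5  4  4  4
The bottom-right entry gives D[11][11] = 4, so no sequence of fewer than 4 edits works. Backtracking through the table gives one optimal edit sequence (4 edits):
  ynolzlnpiha → oynolzlnpiha (ins o @1)
  oynolzlnpiha → oynolzlniha (del p @9)
  oynolzlniha → oynolzlnhha (sub i→h @9)
  oynolzlnhha → oynolzlnhpa (sub h→p @10)
Edit distance = 4.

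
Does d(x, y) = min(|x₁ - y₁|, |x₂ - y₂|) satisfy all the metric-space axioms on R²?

No. d fails identity of indiscernibles: take x = (1, 0) and y = (1, 2). Then d(x,y) = min(|1 - 1|, |0 - 2|) = min(0, 2) = 0, yet x ≠ y.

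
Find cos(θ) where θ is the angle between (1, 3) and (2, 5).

With u = (1, 3), v = (2, 5):
u·v = 1·2 + 3·5 = 2 + 15 = 17.
|u| = √(1² + 3²) = √10, |v| = √(2² + 5²) = √29, so |u||v| = √(10·29) = √290.
cos θ = (u·v)/(|u||v|) = 17/√290 ≈ 0.9983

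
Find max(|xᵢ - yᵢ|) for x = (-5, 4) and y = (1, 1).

max(|x_i - y_i|) = max(|-5 - 1|, |4 - 1|) = max(6, 3) = 6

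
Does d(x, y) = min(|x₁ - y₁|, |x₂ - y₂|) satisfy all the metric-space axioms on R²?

No. d fails identity of indiscernibles: take x = (-3, 0) and y = (-3, 1). Then d(x,y) = min(|-3 - (-3)|, |0 - 1|) = min(0, 1) = 0, yet x ≠ y.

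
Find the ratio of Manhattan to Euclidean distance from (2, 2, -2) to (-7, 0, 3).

L1 = |2 - (-7)| + |2 - 0| + |-2 - 3| = 9 + 2 + 5 = 16
L2 = √(9² + 2² + 5²) = √110 ≈ 10.4881
L1 ≥ L2 always (equality iff movement is along one axis); L1 > L2 here.
Ratio L1/L2 = 16/√110 ≈ 1.5255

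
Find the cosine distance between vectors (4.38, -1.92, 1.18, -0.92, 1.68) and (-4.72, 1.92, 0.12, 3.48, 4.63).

With u = (4.38, -1.92, 1.18, -0.92, 1.68), v = (-4.72, 1.92, 0.12, 3.48, 4.63):
u·v = 4.38·(-4.72) + (-1.92)·1.92 + 1.18·0.12 + (-0.92)·3.48 + 1.68·4.63 = (-20.6736) + (-3.6864) + 0.1416 + (-3.2016) + 7.7784 = -19.6416.
|u| = √(4.38² + (-1.92)² + 1.18² + (-0.92)² + 1.68²) = √(19.1844 + 3.6864 + 1.3924 + 0.8464 + 2.8224) = √27.932, |v| = √((-4.72)² + 1.92² + 0.12² + 3.48² + 4.63²) = √(22.2784 + 3.6864 + 0.0144 + 12.1104 + 21.4369) = √59.5265.
cos θ = (u·v)/(|u||v|) = -19.6416/(√27.932·√59.5265) ≈ -0.4817
Cosine distance = 1 - cos θ ≈ 1 - (-0.4817) = 1.4817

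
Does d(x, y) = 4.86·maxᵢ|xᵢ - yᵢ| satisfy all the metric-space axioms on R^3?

Yes. The L∞ (Chebyshev) norm induces a metric on R^3, and multiplying a metric by a positive constant 4.86 > 0 preserves all four axioms: non-negativity (4.86·||x-y|| ≥ 0), identity (4.86·||x-y|| = 0 ⟺ ||x-y|| = 0 ⟺ x = y), symmetry (||x-y|| = ||y-x||), and the triangle inequality (4.86·||x-z|| ≤ 4.86·||x-y|| + 4.86·||y-z||). So d is a metric.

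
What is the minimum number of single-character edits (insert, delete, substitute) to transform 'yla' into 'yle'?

Let D[i][j] be the edit distance between the first i characters of 'yla' and the first j characters of 'yle', with D[i][0] = i, D[0][j] = j, and D[i][j] = D[i-1][j-1] if the characters match, else 1 + min(D[i-1][j], D[i][j-1], D[i-1][j-1]). Filling the table (rows: prefixes of 'yla', columns: prefixes of 'yle'):
     ε  y  l  e
  ε  0  1  2  3
  y  1  0  1  2
  l  2  1  0  1
  a  3  2  1  1
The bottom-right entry gives D[3][3] = 1, so no sequence of fewer than 1 edit works. Backtracking through the table gives one optimal edit sequence (1 edit):
  yla → yle (sub a→e @3)
Edit distance = 1.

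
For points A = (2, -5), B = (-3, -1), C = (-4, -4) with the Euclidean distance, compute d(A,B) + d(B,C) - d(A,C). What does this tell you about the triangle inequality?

d(A,B) = √(5² + 4²) = √41 ≈ 6.4031, d(B,C) = √(1² + 3²) = √10 ≈ 3.1623, d(A,C) = √(6² + 1²) = √37 ≈ 6.0828.
d(A,B) + d(B,C) - d(A,C) = 6.4031 + 3.1623 - 6.0828 = 9.5654 - 6.0828 = 3.4826 (to 4 decimal places). This is ≥ 0, so the triangle inequality holds for these points.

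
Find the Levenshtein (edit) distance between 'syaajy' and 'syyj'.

Let D[i][j] be the edit distance between the first i characters of 'syaajy' and the first j characters of 'syyj', with D[i][0] = i, D[0][j] = j, and D[i][j] = D[i-1][j-1] if the characters match, else 1 + min(D[i-1][j], D[i][j-1], D[i-1][j-1]). Filling the table (rows: prefixes of 'syaajy', columns: prefixes of 'syyj'):
     ε  s  y  y  j
  ε  0  1  2  3  4
  s  1  0  1  2  3
  y  2  1  0  1  2
  a  3  2  1  1  2
  a  4  3  2  2  2
  j  5  4  3  3  2
  y  6  5  4  3  3
The bottom-right entry gives D[6][4] = 3, so no sequence of fewer than 3 edits works. Backtracking through the table gives one optimal edit sequence (3 edits):
  syaajy → syajy (del a @3)
  syajy → syyjy (sub a→y @3)
  syyjy → syyj (del y @5)
Edit distance = 3.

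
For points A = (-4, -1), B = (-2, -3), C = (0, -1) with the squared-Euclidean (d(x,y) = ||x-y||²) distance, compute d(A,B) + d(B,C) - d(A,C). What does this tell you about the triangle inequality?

d(A,B) = 2² + 2² = 8, d(B,C) = 2² + 2² = 8, d(A,C) = 4² + 0² = 16.
d(A,B) + d(B,C) - d(A,C) = 8 + 8 - 16 = 16 - 16 = 0. This is ≥ 0, so the triangle inequality holds for these points.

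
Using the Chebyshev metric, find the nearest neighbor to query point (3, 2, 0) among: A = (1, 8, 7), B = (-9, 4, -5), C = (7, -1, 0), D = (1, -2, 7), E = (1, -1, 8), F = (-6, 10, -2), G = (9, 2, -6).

Distances: d(A) = 7, d(B) = 12, d(C) = 4, d(D) = 7, d(E) = 8, d(F) = 9, d(G) = 6. Nearest: C = (7, -1, 0) with distance 4.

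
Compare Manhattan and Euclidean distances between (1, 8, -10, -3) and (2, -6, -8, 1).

L1 = |1 - 2| + |8 - (-6)| + |-10 - (-8)| + |-3 - 1| = 1 + 14 + 2 + 4 = 21
L2 = √(1² + 14² + 2² + 4²) = √217 ≈ 14.7309
L1 ≥ L2 always (equality iff movement is along one axis); L1 > L2 here.
Ratio L1/L2 = 21/√217 ≈ 1.4256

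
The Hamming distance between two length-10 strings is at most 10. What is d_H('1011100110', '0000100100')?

Differing positions: 1, 3, 4, 9. Hamming distance = 4. The maximum possible Hamming distance for length-10 strings is 10, so d_H/10 = 4/10 = 0.4.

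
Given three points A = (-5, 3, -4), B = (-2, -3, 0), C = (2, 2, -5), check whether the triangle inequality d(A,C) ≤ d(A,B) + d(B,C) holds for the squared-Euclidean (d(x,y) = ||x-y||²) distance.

d(A,B) = 3² + 6² + 4² = 61, d(B,C) = 4² + 5² + 5² = 66, d(A,C) = 7² + 1² + 1² = 51.
d(A,C) = 51 ≤ 61 + 66 = 127. Triangle inequality is satisfied.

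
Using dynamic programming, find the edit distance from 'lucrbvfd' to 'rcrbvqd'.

Let D[i][j] be the edit distance between the first i characters of 'lucrbvfd' and the first j characters of 'rcrbvqd', with D[i][0] = i, D[0][j] = j, and D[i][j] = D[i-1][j-1] if the characters match, else 1 + min(D[i-1][j], D[i][j-1], D[i-1][j-1]). Filling the table (rows: prefixes of 'lucrbvfd', columns: prefixes of 'rcrbvqd'):
     ε  r  c  r  b  v  q  d
  ε  0  1  2  3  4  5  6  7
  l  1  1  2  3  4  5  6  7
  u  2  2  2  3  4  5  6  7
  c  3  3  2  3  4  5  6  7
  r  4  3  3  2  3  4  5  6
  b  5  4  4  3  2  3  4  5
  v  6  5  5  4  3  2  3  4
  f  7  6  6  5  4  3  3  4
  d  8  7  7  6  5  4  4  3
The bottom-right entry gives D[8][7] = 3, so no sequence of fewer than 3 edits works. Backtracking through the table gives one optimal edit sequence (3 edits):
  lucrbvfd → ucrbvfd (del l @1)
  ucrbvfd → rcrbvfd (sub u→r @1)
  rcrbvfd → rcrbvqd (sub f→q @6)
Edit distance = 3.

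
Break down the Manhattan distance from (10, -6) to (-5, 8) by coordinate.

Σ|x_i - y_i| = |10 - (-5)| + |-6 - 8| = 15 + 14 = 29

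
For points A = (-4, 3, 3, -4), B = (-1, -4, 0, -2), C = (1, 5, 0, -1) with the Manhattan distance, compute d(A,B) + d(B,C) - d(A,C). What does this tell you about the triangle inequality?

d(A,B) = 3 + 7 + 3 + 2 = 15, d(B,C) = 2 + 9 + 0 + 1 = 12, d(A,C) = 5 + 2 + 3 + 3 = 13.
d(A,B) + d(B,C) - d(A,C) = 15 + 12 - 13 = 27 - 13 = 14. This is ≥ 0, so the triangle inequality holds for these points.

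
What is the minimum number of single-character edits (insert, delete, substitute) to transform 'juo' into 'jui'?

Let D[i][j] be the edit distance between the first i characters of 'juo' and the first j characters of 'jui', with D[i][0] = i, D[0][j] = j, and D[i][j] = D[i-1][j-1] if the characters match, else 1 + min(D[i-1][j], D[i][j-1], D[i-1][j-1]). Filling the table (rows: prefixes of 'juo', columns: prefixes of 'jui'):
     ε  j  u  i
  ε  0  1  2  3
  j  1  0  1  2
  u  2  1  0  1
  o  3  2  1  1
The bottom-right entry gives D[3][3] = 1, so no sequence of fewer than 1 edit works. Backtracking through the table gives one optimal edit sequence (1 edit):
  juo → jui (sub o→i @3)
Edit distance = 1.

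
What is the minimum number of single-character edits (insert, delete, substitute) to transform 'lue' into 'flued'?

Let D[i][j] be the edit distance between the first i characters of 'lue' and the first j characters of 'flued', with D[i][0] = i, D[0][j] = j, and D[i][j] = D[i-1][j-1] if the characters match, else 1 + min(D[i-1][j], D[i][j-1], D[i-1][j-1]). Filling the table (rows: prefixes of 'lue', columns: prefixes of 'flued'):
     ε  f  l  u  e  d
  ε  0  1  2  3  4  5
  l  1  1  1  2  3  4
  u  2  2  2  1  2  3
  e  3  3  3  2  1  2
The bottom-right entry gives D[3][5] = 2, so no sequence of fewer than 2 edits works. Backtracking through the table gives one optimal edit sequence (2 edits):
  lue → flue (ins f @1)
  flue → flued (ins d @5)
Edit distance = 2.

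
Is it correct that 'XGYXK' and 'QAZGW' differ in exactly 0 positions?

Differing positions: 1, 2, 3, 4, 5. Hamming distance = 5, so the claim that d_H = 0 is false.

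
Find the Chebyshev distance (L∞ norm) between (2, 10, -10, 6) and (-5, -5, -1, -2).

max(|x_i - y_i|) = max(|2 - (-5)|, |10 - (-5)|, |-10 - (-1)|, |6 - (-2)|) = max(7, 15, 9, 8) = 15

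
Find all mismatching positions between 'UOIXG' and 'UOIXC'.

Differing positions: 5. Hamming distance = 1.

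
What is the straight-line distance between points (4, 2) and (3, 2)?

√(Σ(x_i - y_i)²) = √((4 - 3)² + (2 - 2)²)
= √(1² + 0²) = √(1 + 0) = √1 = 1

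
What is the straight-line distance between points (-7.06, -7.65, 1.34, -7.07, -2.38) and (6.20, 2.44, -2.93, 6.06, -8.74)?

√(Σ(x_i - y_i)²) = √((-7.06 - 6.2)² + (-7.65 - 2.44)² + (1.34 - (-2.93))² + (-7.07 - 6.06)² + (-2.38 - (-8.74))²)
= √((-13.26)² + (-10.09)² + 4.27² + (-13.13)² + 6.36²) = √(175.8276 + 101.8081 + 18.2329 + 172.3969 + 40.4496) = √508.7151 ≈ 22.5547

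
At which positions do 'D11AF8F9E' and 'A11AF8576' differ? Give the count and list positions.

Differing positions: 1, 7, 8, 9. Hamming distance = 4.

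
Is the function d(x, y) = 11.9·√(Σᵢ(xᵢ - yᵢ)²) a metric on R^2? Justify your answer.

Yes. The L2 (Euclidean) norm induces a metric on R^2, and multiplying a metric by a positive constant 11.9 > 0 preserves all four axioms: non-negativity (11.9·||x-y|| ≥ 0), identity (11.9·||x-y|| = 0 ⟺ ||x-y|| = 0 ⟺ x = y), symmetry (||x-y|| = ||y-x||), and the triangle inequality (11.9·||x-z|| ≤ 11.9·||x-y|| + 11.9·||y-z||). So d is a metric.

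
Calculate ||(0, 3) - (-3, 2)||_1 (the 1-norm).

Σ|x_i - y_i| = |0 - (-3)| + |3 - 2| = 3 + 1 = 4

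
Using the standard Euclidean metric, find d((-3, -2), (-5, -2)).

√(Σ(x_i - y_i)²) = √((-3 - (-5))² + (-2 - (-2))²)
= √(2² + 0²) = √(4 + 0) = √4 = 2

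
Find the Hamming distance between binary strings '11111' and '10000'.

Differing positions: 2, 3, 4, 5. Hamming distance = 4.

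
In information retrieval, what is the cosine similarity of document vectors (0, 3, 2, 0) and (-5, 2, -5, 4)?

With u = (0, 3, 2, 0), v = (-5, 2, -5, 4):
u·v = 0·(-5) + 3·2 + 2·(-5) + 0·4 = 0 + 6 + (-10) + 0 = -4.
|u| = √(0² + 3² + 2² + 0²) = √13, |v| = √((-5)² + 2² + (-5)² + 4²) = √70, so |u||v| = √(13·70) = √910.
cos θ = (u·v)/(|u||v|) = -4/√910 ≈ -0.1326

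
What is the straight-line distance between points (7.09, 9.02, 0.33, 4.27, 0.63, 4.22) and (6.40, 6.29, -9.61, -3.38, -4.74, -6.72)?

√(Σ(x_i - y_i)²) = √((7.09 - 6.4)² + (9.02 - 6.29)² + (0.33 - (-9.61))² + (4.27 - (-3.38))² + (0.63 - (-4.74))² + (4.22 - (-6.72))²)
= √(0.69² + 2.73² + 9.94² + 7.65² + 5.37² + 10.94²) = √(0.4761 + 7.4529 + 98.8036 + 58.5225 + 28.8369 + 119.6836) = √313.7756 ≈ 17.7137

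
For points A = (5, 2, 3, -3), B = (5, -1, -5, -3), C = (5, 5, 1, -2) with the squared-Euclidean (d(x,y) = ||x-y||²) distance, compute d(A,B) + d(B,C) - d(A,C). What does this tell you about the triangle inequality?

d(A,B) = 0² + 3² + 8² + 0² = 73, d(B,C) = 0² + 6² + 6² + 1² = 73, d(A,C) = 0² + 3² + 2² + 1² = 14.
d(A,B) + d(B,C) - d(A,C) = 73 + 73 - 14 = 146 - 14 = 132. This is ≥ 0, so the triangle inequality holds for these points.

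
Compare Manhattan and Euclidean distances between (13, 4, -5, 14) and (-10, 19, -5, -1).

L1 = |13 - (-10)| + |4 - 19| + |-5 - (-5)| + |14 - (-1)| = 23 + 15 + 0 + 15 = 53
L2 = √(23² + 15² + 0² + 15²) = √979 ≈ 31.289
L1 ≥ L2 always (equality iff movement is along one axis); L1 > L2 here.
Ratio L1/L2 = 53/√979 ≈ 1.6939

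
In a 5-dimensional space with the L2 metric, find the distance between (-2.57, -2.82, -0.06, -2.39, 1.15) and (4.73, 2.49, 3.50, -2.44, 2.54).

(Σ|x_i - y_i|^2)^(1/2) = (|-2.57 - 4.73|^2 + |-2.82 - 2.49|^2 + |-0.06 - 3.5|^2 + |-2.39 - (-2.44)|^2 + |1.15 - 2.54|^2)^(1/2)
= (7.3^2 + 5.31^2 + 3.56^2 + 0.05^2 + 1.39^2)^(1/2) = (53.29 + 28.1961 + 12.6736 + 0.0025 + 1.9321)^(1/2) = (96.0943)^(1/2) ≈ 9.8028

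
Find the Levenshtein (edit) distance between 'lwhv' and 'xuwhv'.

Let D[i][j] be the edit distance between the first i characters of 'lwhv' and the first j characters of 'xuwhv', with D[i][0] = i, D[0][j] = j, and D[i][j] = D[i-1][j-1] if the characters match, else 1 + min(D[i-1][j], D[i][j-1], D[i-1][j-1]). Filling the table (rows: prefixes of 'lwhv', columns: prefixes of 'xuwhv'):
     ε  x  u  w  h  v
  ε  0  1  2  3  4  5
  l  1  1  2  3  4  5
  w  2  2  2  2  3  4
  h  3  3  3  3  2  3
  v  4  4  4  4  3  2
The bottom-right entry gives D[4][5] = 2, so no sequence of fewer than 2 edits works. Backtracking through the table gives one optimal edit sequence (2 edits):
  lwhv → xlwhv (ins x @1)
  xlwhv → xuwhv (sub l→u @2)
Edit distance = 2.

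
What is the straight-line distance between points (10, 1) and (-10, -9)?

√(Σ(x_i - y_i)²) = √((10 - (-10))² + (1 - (-9))²)
= √(20² + 10²) = √(400 + 100) = √500 ≈ 22.3607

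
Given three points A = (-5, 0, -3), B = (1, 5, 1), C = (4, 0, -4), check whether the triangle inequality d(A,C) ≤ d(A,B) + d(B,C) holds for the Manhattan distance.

d(A,B) = 6 + 5 + 4 = 15, d(B,C) = 3 + 5 + 5 = 13, d(A,C) = 9 + 0 + 1 = 10.
d(A,C) = 10 ≤ 15 + 13 = 28. Triangle inequality is satisfied.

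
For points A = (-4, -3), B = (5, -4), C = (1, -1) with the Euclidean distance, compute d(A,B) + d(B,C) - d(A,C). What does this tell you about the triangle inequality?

d(A,B) = √(9² + 1²) = √82 ≈ 9.0554, d(B,C) = √(4² + 3²) = √25 = 5, d(A,C) = √(5² + 2²) = √29 ≈ 5.3852.
d(A,B) + d(B,C) - d(A,C) = 9.0554 + 5 - 5.3852 = 14.0554 - 5.3852 = 8.6702 (to 4 decimal places). This is ≥ 0, so the triangle inequality holds for these points.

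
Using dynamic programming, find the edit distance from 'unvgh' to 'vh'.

Let D[i][j] be the edit distance between the first i characters of 'unvgh' and the first j characters of 'vh', with D[i][0] = i, D[0][j] = j, and D[i][j] = D[i-1][j-1] if the characters match, else 1 + min(D[i-1][j], D[i][j-1], D[i-1][j-1]). Filling the table (rows: prefixes of 'unvgh', columns: prefixes of 'vh'):
     ε  v  h
  ε  0  1  2
  u  1  1  2
  n  2  2  2
  v  3  2  3
  g  4  3  3
  h  5  4  3
The bottom-right entry gives D[5][2] = 3, so no sequence of fewer than 3 edits works. Backtracking through the table gives one optimal edit sequence (3 edits):
  unvgh → nvgh (del u @1)
  nvgh → vgh (del n @1)
  vgh → vh (del g @2)
Edit distance = 3.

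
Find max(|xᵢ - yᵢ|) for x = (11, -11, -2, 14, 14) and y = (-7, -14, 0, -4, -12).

max(|x_i - y_i|) = max(|11 - (-7)|, |-11 - (-14)|, |-2 - 0|, |14 - (-4)|, |14 - (-12)|) = max(18, 3, 2, 18, 26) = 26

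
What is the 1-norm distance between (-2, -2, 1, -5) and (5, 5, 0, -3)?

Σ|x_i - y_i| = |-2 - 5| + |-2 - 5| + |1 - 0| + |-5 - (-3)| = 7 + 7 + 1 + 2 = 17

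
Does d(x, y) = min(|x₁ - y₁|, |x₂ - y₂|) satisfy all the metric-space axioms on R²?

No. d fails identity of indiscernibles: take x = (4, 0) and y = (4, 3). Then d(x,y) = min(|4 - 4|, |0 - 3|) = min(0, 3) = 0, yet x ≠ y.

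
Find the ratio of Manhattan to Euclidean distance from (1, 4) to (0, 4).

L1 = |1 - 0| + |4 - 4| = 1 + 0 = 1
L2 = √(1² + 0²) = √1 = 1
L1 ≥ L2 always (equality iff movement is along one axis); L1 = L2 here (movement is along a single axis).
Ratio L1/L2 = 1/1 = 1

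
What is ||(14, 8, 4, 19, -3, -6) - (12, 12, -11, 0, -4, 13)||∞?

max(|x_i - y_i|) = max(|14 - 12|, |8 - 12|, |4 - (-11)|, |19 - 0|, |-3 - (-4)|, |-6 - 13|) = max(2, 4, 15, 19, 1, 19) = 19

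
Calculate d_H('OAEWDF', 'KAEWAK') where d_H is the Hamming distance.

Differing positions: 1, 5, 6. Hamming distance = 3.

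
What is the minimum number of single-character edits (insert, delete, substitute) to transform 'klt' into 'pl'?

Let D[i][j] be the edit distance between the first i characters of 'klt' and the first j characters of 'pl', with D[i][0] = i, D[0][j] = j, and D[i][j] = D[i-1][j-1] if the characters match, else 1 + min(D[i-1][j], D[i][j-1], D[i-1][j-1]). Filling the table (rows: prefixes of 'klt', columns: prefixes of 'pl'):
     ε  p  l
  ε  0  1  2
  k  1  1  2
  l  2  2  1
  t  3  3  2
The bottom-right entry gives D[3][2] = 2, so no sequence of fewer than 2 edits works. Backtracking through the table gives one optimal edit sequence (2 edits):
  klt → plt (sub k→p @1)
  plt → pl (del t @3)
Edit distance = 2.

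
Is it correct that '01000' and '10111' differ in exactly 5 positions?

Differing positions: 1, 2, 3, 4, 5. Hamming distance = 5, so the claim is true.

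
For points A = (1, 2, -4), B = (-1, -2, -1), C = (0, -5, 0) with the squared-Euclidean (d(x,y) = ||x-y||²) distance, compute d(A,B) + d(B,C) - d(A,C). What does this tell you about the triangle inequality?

d(A,B) = 2² + 4² + 3² = 29, d(B,C) = 1² + 3² + 1² = 11, d(A,C) = 1² + 7² + 4² = 66.
d(A,B) + d(B,C) - d(A,C) = 29 + 11 - 66 = 40 - 66 = -26. This is < 0, so the triangle inequality FAILS for these points (squared-Euclidean is not a metric).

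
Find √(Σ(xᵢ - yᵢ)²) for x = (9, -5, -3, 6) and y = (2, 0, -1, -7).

√(Σ(x_i - y_i)²) = √((9 - 2)² + (-5 - 0)² + (-3 - (-1))² + (6 - (-7))²)
= √(7² + (-5)² + (-2)² + 13²) = √(49 + 25 + 4 + 169) = √247 ≈ 15.7162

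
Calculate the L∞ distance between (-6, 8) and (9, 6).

max(|x_i - y_i|) = max(|-6 - 9|, |8 - 6|) = max(15, 2) = 15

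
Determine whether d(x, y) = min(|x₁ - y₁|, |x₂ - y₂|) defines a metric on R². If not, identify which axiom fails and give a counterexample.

No. d fails identity of indiscernibles: take x = (-4, 0) and y = (-4, 2). Then d(x,y) = min(|-4 - (-4)|, |0 - 2|) = min(0, 2) = 0, yet x ≠ y.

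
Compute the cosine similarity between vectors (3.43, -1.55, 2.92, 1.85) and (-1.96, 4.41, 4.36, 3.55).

With u = (3.43, -1.55, 2.92, 1.85), v = (-1.96, 4.41, 4.36, 3.55):
u·v = 3.43·(-1.96) + (-1.55)·4.41 + 2.92·4.36 + 1.85·3.55 = (-6.7228) + (-6.8355) + 12.7312 + 6.5675 = 5.7404.
|u| = √(3.43² + (-1.55)² + 2.92² + 1.85²) = √(11.7649 + 2.4025 + 8.5264 + 3.4225) = √26.1163, |v| = √((-1.96)² + 4.41² + 4.36² + 3.55²) = √(3.8416 + 19.4481 + 19.0096 + 12.6025) = √54.9018.
cos θ = (u·v)/(|u||v|) = 5.7404/(√26.1163·√54.9018) ≈ 0.1516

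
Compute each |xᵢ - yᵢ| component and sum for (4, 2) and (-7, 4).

Σ|x_i - y_i| = |4 - (-7)| + |2 - 4| = 11 + 2 = 13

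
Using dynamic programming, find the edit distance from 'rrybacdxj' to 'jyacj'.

Let D[i][j] be the edit distance between the first i characters of 'rrybacdxj' and the first j characters of 'jyacj', with D[i][0] = i, D[0][j] = j, and D[i][j] = D[i-1][j-1] if the characters match, else 1 + min(D[i-1][j], D[i][j-1], D[i-1][j-1]). Filling the table (rows: prefixes of 'rrybacdxj', columns: prefixes of 'jyacj'):
     ε  j  y  a  c  j
  ε  0  1  2  3  4  5
  r  1  1  2  3  4  5
  r  2  2  2  3  4  5
  y  3  3  2  3  4  5
  b  4  4  3  3  4  5
  a  5  5  4  3  4  5
  c  6  6  5  4  3  4
  d  7  7  6  5  4  4
  x  8  8  7  6  5  5
  j  9  8  8  7  6  5
The bottom-right entry gives D[9][5] = 5, so no sequence of fewer than 5 edits works. Backtracking through the table gives one optimal edit sequence (5 edits):
  rrybacdxj → rybacdxj (del r @1)
  rybacdxj → jybacdxj (sub r→j @1)
  jybacdxj → jyacdxj (del b @3)
  jyacdxj → jyacxj (del d @5)
  jyacxj → jyacj (del x @5)
Edit distance = 5.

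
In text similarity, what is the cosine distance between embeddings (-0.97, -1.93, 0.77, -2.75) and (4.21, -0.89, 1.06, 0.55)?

With u = (-0.97, -1.93, 0.77, -2.75), v = (4.21, -0.89, 1.06, 0.55):
u·v = (-0.97)·4.21 + (-1.93)·(-0.89) + 0.77·1.06 + (-2.75)·0.55 = (-4.0837) + 1.7177 + 0.8162 + (-1.5125) = -3.0623.
|u| = √((-0.97)² + (-1.93)² + 0.77² + (-2.75)²) = √(0.9409 + 3.7249 + 0.5929 + 7.5625) = √12.8212, |v| = √(4.21² + (-0.89)² + 1.06² + 0.55²) = √(17.7241 + 0.7921 + 1.1236 + 0.3025) = √19.9423.
cos θ = (u·v)/(|u||v|) = -3.0623/(√12.8212·√19.9423) ≈ -0.1915
Cosine distance = 1 - cos θ ≈ 1 - (-0.1915) = 1.1915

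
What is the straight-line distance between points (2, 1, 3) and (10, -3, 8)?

√(Σ(x_i - y_i)²) = √((2 - 10)² + (1 - (-3))² + (3 - 8)²)
= √((-8)² + 4² + (-5)²) = √(64 + 16 + 25) = √105 ≈ 10.247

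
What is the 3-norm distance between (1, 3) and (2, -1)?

(Σ|x_i - y_i|^3)^(1/3) = (|1 - 2|^3 + |3 - (-1)|^3)^(1/3)
= (1^3 + 4^3)^(1/3) = (1 + 64)^(1/3) = (65)^(1/3) ≈ 4.0207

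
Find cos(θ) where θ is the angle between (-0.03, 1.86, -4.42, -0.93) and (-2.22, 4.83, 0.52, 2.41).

With u = (-0.03, 1.86, -4.42, -0.93), v = (-2.22, 4.83, 0.52, 2.41):
u·v = (-0.03)·(-2.22) + 1.86·4.83 + (-4.42)·0.52 + (-0.93)·2.41 = 0.0666 + 8.9838 + (-2.2984) + (-2.2413) = 4.5107.
|u| = √((-0.03)² + 1.86² + (-4.42)² + (-0.93)²) = √(0.0009 + 3.4596 + 19.5364 + 0.8649) = √23.8618, |v| = √((-2.22)² + 4.83² + 0.52² + 2.41²) = √(4.9284 + 23.3289 + 0.2704 + 5.8081) = √34.3358.
cos θ = (u·v)/(|u||v|) = 4.5107/(√23.8618·√34.3358) ≈ 0.1576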